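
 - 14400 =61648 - 76048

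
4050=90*45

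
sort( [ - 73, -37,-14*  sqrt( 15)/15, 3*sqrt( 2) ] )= [ - 73, - 37, - 14*sqrt( 15) /15,3*sqrt( 2) ] 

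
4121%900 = 521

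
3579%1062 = 393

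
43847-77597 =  - 33750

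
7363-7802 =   -  439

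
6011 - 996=5015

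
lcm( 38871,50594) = 3187422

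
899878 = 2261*398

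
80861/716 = 112+669/716 = 112.93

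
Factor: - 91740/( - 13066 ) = 2^1*3^1*5^1*11^1 * 47^(- 1)= 330/47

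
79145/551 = 143 + 352/551  =  143.64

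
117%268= 117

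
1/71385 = 1/71385 =0.00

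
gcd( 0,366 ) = 366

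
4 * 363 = 1452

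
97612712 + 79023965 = 176636677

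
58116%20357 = 17402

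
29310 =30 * 977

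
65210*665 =43364650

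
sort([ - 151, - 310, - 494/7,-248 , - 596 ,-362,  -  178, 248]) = [ - 596,- 362, - 310, - 248, - 178, - 151, - 494/7,248]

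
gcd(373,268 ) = 1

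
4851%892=391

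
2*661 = 1322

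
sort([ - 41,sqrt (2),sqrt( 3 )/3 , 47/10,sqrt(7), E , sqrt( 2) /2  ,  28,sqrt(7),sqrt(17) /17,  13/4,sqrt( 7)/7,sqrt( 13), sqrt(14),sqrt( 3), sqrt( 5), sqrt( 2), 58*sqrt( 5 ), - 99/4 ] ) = [ - 41,  -  99/4, sqrt( 17) /17,sqrt(7) /7,sqrt(3)/3,sqrt(2 )/2,sqrt (2),sqrt(2),sqrt(3 ), sqrt( 5), sqrt ( 7), sqrt( 7 ),E,13/4, sqrt( 13 ), sqrt(14),47/10, 28,58*sqrt( 5) ] 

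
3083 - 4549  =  -1466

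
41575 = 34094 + 7481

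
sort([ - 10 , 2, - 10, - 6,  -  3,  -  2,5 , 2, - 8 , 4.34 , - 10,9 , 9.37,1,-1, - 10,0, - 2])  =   [-10, - 10, - 10,  -  10, - 8, - 6,- 3, - 2, - 2 , - 1,  0, 1,2,  2,4.34,5,9,9.37]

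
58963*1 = 58963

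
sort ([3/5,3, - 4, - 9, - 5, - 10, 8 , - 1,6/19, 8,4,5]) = [-10, - 9, - 5, - 4,  -  1, 6/19, 3/5,3, 4, 5, 8, 8]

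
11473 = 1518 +9955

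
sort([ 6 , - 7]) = [-7,6 ] 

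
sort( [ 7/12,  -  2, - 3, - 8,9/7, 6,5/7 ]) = [ - 8, - 3, - 2, 7/12,5/7, 9/7,6]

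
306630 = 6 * 51105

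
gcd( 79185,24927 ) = 3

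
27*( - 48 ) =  - 1296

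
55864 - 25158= 30706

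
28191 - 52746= - 24555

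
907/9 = 907/9 = 100.78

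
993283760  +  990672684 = 1983956444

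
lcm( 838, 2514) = 2514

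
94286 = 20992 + 73294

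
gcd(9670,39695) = 5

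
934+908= 1842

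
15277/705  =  15277/705 = 21.67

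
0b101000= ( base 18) 24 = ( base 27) 1d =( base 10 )40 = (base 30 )1A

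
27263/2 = 27263/2 = 13631.50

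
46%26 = 20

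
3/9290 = 3/9290 = 0.00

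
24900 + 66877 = 91777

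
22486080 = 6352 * 3540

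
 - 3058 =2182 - 5240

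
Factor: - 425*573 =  - 243525 =- 3^1*5^2*17^1*191^1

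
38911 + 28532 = 67443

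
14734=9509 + 5225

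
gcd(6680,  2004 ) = 668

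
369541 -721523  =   - 351982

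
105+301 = 406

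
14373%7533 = 6840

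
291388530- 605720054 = - 314331524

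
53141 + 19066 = 72207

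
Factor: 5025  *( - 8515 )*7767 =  - 332333425125 = - 3^3*5^3 *13^1*67^1*131^1 * 863^1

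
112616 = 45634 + 66982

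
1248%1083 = 165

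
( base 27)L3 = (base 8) 1072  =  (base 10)570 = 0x23a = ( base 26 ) lo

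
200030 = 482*415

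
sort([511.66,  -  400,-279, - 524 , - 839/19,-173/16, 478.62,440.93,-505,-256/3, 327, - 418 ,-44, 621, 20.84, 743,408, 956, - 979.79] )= [-979.79,  -  524, - 505,  -  418, - 400,- 279, - 256/3,-839/19, - 44, - 173/16,20.84,  327,408, 440.93, 478.62,511.66 , 621 , 743, 956] 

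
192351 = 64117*3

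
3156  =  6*526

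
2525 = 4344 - 1819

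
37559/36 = 1043 + 11/36 = 1043.31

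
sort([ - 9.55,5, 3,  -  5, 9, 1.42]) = [ - 9.55, - 5, 1.42, 3, 5, 9]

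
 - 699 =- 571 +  - 128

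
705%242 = 221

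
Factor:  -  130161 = -3^1* 43^1*1009^1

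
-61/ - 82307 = 61/82307 = 0.00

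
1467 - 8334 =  - 6867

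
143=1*143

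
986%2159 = 986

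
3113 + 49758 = 52871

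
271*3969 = 1075599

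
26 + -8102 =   -  8076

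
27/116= 27/116 = 0.23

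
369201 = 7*52743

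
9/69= 3/23=0.13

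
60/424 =15/106=0.14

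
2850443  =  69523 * 41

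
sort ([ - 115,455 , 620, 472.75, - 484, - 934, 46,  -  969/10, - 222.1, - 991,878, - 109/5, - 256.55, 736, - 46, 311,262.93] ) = [ -991, - 934, - 484, - 256.55,- 222.1, - 115,-969/10 ,-46,  -  109/5,46,262.93,  311, 455,472.75,620,736,878]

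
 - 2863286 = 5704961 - 8568247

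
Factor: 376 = 2^3 * 47^1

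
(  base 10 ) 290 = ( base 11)244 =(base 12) 202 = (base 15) 145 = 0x122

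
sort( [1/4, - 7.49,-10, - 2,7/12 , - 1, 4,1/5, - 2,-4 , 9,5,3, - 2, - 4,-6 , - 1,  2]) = [ - 10 , - 7.49 , - 6, - 4, - 4, - 2,-2, - 2, - 1, - 1,  1/5,1/4, 7/12,  2,3,4, 5, 9]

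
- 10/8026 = -1 +4008/4013  =  -0.00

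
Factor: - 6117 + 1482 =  - 3^2*5^1*103^1 =- 4635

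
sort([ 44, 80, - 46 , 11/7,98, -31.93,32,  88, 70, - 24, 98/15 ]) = [ - 46, - 31.93, - 24,11/7, 98/15,32,44 , 70, 80,88,98]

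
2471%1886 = 585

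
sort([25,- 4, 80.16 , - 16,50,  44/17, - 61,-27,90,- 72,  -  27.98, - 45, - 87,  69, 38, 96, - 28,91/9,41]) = [-87, -72 ,  -  61, - 45,  -  28, - 27.98, - 27, - 16, - 4,44/17,91/9,25,38, 41 , 50, 69,80.16,90, 96 ]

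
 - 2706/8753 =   -  2706/8753  =  - 0.31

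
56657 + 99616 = 156273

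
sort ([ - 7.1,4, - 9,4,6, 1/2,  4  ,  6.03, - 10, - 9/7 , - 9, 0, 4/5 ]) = [ - 10,-9, - 9, - 7.1, - 9/7, 0, 1/2 , 4/5, 4,4, 4, 6,6.03 ] 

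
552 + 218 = 770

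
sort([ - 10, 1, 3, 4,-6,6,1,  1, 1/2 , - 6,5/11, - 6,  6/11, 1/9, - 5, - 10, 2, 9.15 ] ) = [ - 10, - 10, - 6, - 6, - 6,-5,1/9, 5/11, 1/2, 6/11,1,1, 1, 2, 3,4,6, 9.15]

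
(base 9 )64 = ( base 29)20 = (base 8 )72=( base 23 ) 2C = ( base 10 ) 58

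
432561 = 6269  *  69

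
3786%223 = 218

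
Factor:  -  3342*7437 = -2^1*3^2*37^1*67^1*557^1 = - 24854454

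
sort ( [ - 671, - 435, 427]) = [ - 671, -435, 427] 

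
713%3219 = 713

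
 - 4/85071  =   -4/85071 = -  0.00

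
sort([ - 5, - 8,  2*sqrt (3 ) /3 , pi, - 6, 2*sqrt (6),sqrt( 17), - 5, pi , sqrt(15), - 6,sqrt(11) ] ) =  [-8,  -  6,  -  6, - 5,-5,2*sqrt( 3 ) /3,pi,  pi,  sqrt ( 11 ) , sqrt( 15 ),sqrt( 17),2*sqrt(6)] 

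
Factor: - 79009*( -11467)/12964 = 129428029/1852 = 2^ ( -2)*463^(-1)*11287^1*11467^1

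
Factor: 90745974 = 2^1 * 3^3*11^1  *  227^1*673^1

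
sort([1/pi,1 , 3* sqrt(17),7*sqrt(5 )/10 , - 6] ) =[-6, 1/pi,1, 7*sqrt ( 5 )/10, 3*sqrt( 17 )]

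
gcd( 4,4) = 4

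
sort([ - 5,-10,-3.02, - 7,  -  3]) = [ - 10, - 7, - 5, - 3.02, - 3 ]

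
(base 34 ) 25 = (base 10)73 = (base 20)3d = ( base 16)49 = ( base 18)41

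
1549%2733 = 1549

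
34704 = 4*8676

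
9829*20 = 196580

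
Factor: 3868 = 2^2*967^1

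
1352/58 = 23 + 9/29 = 23.31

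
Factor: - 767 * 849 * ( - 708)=461037564 =2^2  *  3^2*13^1*59^2*283^1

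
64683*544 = 35187552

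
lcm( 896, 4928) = 9856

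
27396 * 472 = 12930912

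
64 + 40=104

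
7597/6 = 1266 + 1/6 = 1266.17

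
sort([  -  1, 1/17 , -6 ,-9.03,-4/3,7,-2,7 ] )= [ - 9.03, - 6, -2, - 4/3 , - 1, 1/17, 7,  7] 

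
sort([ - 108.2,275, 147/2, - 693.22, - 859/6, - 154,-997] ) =[ - 997, - 693.22 , - 154, - 859/6, - 108.2,147/2, 275 ] 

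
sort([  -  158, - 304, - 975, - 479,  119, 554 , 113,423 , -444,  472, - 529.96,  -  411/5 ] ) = [ - 975, - 529.96, - 479, - 444, - 304 ,-158,-411/5, 113, 119 , 423,472, 554]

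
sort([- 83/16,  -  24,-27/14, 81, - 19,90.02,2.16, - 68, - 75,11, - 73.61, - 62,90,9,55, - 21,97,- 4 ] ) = [ - 75, - 73.61, - 68 , - 62, - 24, - 21 , - 19, - 83/16, - 4,  -  27/14,2.16,  9, 11,55, 81,90,90.02,97] 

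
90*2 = 180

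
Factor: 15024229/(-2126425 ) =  - 5^( - 2 )*7^( - 1)*11^1*29^(-1 )*419^( - 1)*431^1*3169^1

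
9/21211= 9/21211 =0.00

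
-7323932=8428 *( -869) 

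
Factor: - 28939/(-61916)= 2^(  -  2)*23^ ( - 1)*43^1 = 43/92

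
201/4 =201/4 = 50.25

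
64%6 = 4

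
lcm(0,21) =0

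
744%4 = 0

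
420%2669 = 420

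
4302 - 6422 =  - 2120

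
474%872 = 474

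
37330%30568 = 6762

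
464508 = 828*561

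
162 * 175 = 28350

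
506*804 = 406824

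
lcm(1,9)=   9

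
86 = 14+72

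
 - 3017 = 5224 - 8241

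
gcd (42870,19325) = 5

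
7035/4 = 1758 + 3/4 =1758.75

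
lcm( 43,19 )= 817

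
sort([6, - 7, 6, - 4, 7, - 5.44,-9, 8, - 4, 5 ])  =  [ - 9, - 7, - 5.44,- 4, - 4, 5, 6, 6 , 7,8 ]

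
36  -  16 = 20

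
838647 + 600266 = 1438913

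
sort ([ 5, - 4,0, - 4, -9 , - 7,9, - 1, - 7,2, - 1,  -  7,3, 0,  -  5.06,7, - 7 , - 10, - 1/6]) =[ - 10 ,-9, - 7, - 7,  -  7, - 7,- 5.06,-4,  -  4,-1, - 1, - 1/6,0, 0,2, 3,5,7,9 ] 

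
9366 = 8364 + 1002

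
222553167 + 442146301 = 664699468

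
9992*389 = 3886888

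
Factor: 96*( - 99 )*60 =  - 2^7*3^4*5^1*11^1 = - 570240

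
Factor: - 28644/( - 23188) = 3^1*7^1*17^( - 1) = 21/17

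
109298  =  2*54649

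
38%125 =38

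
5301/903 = 1767/301 = 5.87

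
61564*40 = 2462560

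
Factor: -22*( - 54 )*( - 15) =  - 2^2*3^4*5^1*11^1 = - 17820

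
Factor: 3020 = 2^2*5^1*151^1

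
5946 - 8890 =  - 2944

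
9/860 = 9/860=0.01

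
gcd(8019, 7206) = 3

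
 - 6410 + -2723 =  - 9133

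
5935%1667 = 934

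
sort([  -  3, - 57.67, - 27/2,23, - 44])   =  [ - 57.67, - 44,-27/2, - 3,23] 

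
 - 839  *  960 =  -  805440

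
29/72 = 29/72  =  0.40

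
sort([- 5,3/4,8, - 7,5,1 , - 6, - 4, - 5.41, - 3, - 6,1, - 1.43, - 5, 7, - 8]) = [  -  8, - 7 ,-6, - 6, - 5.41, - 5 ,-5, - 4, - 3,  -  1.43,3/4,1, 1,5, 7,8]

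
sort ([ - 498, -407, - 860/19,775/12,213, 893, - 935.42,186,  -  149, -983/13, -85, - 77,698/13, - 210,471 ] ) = [ - 935.42, - 498 , - 407,-210, - 149, -85,  -  77,-983/13,  -  860/19,698/13,  775/12 , 186,  213, 471,  893] 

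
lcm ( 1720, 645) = 5160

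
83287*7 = 583009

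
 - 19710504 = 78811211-98521715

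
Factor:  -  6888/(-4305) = 8/5 = 2^3*5^( - 1)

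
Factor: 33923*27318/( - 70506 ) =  - 154451419/11751=- 3^( - 1) * 29^1*157^1*3917^ ( - 1)*33923^1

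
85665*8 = 685320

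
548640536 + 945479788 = 1494120324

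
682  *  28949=19743218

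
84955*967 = 82151485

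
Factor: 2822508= 2^2 * 3^2*13^1 * 37^1*163^1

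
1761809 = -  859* ( - 2051 ) 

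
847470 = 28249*30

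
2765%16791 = 2765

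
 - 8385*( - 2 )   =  16770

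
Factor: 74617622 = 2^1  *  41^1*909971^1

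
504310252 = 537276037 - 32965785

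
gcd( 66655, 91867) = 1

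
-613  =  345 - 958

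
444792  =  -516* ( - 862) 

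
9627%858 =189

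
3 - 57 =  - 54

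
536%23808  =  536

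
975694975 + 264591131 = 1240286106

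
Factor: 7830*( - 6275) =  - 49133250=- 2^1 * 3^3 * 5^3*29^1 * 251^1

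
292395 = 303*965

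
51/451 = 51/451  =  0.11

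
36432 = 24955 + 11477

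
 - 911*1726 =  - 1572386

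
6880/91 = 6880/91 = 75.60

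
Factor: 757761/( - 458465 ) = -3^1 * 5^( - 1 )*7^( - 1) * 229^1*1103^1*13099^(  -  1 ) 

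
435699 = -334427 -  - 770126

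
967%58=39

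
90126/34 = 45063/17 =2650.76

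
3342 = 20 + 3322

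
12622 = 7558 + 5064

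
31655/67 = 31655/67 = 472.46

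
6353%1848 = 809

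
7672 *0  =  0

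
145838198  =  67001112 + 78837086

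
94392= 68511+25881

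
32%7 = 4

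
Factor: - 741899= - 73^1*10163^1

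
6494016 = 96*67646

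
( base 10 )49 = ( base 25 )1o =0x31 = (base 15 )34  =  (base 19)2B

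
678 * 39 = 26442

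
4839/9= 1613/3 = 537.67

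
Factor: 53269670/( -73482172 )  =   - 26634835/36741086  =  - 2^(-1 )*5^1 * 17^1*29^( -1)*313351^1*633467^(-1 )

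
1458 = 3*486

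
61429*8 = 491432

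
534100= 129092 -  - 405008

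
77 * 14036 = 1080772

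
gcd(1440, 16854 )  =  6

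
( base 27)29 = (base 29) 25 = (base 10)63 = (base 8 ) 77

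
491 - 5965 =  -5474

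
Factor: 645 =3^1*5^1 * 43^1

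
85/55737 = 85/55737 = 0.00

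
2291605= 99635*23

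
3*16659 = 49977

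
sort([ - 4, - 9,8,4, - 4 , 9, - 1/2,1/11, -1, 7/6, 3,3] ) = [ - 9, - 4, - 4, - 1 , - 1/2,1/11, 7/6,  3,3,4,8,9]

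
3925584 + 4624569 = 8550153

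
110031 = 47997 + 62034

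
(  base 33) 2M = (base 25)3D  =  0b1011000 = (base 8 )130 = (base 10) 88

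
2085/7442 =2085/7442 = 0.28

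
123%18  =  15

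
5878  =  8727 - 2849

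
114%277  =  114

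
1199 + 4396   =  5595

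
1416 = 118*12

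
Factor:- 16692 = - 2^2*3^1 * 13^1* 107^1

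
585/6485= 117/1297 = 0.09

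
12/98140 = 3/24535 = 0.00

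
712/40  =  89/5 =17.80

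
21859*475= 10383025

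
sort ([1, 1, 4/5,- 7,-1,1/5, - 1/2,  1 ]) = [-7, - 1, - 1/2,1/5, 4/5, 1, 1, 1 ] 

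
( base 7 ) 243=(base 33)3u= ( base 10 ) 129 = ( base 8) 201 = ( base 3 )11210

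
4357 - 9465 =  - 5108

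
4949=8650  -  3701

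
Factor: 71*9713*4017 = 3^1*11^1*13^1*71^1*103^1 * 883^1 = 2770215591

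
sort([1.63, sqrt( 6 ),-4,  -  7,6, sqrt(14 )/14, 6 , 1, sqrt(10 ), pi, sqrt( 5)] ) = [ - 7,-4, sqrt( 14 )/14,1,1.63, sqrt( 5), sqrt( 6), pi,  sqrt( 10 ), 6,6]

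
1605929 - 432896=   1173033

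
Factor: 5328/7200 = 37/50 = 2^( - 1 )*5^( - 2)*  37^1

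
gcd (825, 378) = 3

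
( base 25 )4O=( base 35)3J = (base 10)124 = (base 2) 1111100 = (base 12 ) A4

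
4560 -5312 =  - 752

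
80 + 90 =170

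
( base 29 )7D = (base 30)76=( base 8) 330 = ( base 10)216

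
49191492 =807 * 60956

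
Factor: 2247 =3^1*7^1*107^1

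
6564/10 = 3282/5 = 656.40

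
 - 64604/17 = -64604/17 = - 3800.24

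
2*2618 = 5236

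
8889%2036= 745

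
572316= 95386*6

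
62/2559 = 62/2559 = 0.02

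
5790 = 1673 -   -  4117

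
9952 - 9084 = 868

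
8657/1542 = 8657/1542 = 5.61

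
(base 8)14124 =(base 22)CJ2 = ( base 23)BHI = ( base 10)6228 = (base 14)23AC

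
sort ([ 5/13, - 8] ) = [ - 8, 5/13] 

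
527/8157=527/8157= 0.06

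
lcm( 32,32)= 32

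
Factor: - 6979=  - 7^1*997^1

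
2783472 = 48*57989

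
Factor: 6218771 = 13^1*383^1*1249^1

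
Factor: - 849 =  - 3^1*283^1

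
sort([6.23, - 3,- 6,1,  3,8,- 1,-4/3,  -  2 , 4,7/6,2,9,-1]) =[ - 6, - 3  , - 2, - 4/3,  -  1,-1, 1,7/6,2,  3,4,6.23,  8, 9 ] 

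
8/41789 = 8/41789 = 0.00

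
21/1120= 3/160 = 0.02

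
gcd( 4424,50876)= 2212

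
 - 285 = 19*(- 15) 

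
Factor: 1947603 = 3^1* 7^2*13249^1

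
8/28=2/7 = 0.29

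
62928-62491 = 437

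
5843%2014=1815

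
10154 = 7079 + 3075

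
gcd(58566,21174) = 6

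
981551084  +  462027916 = 1443579000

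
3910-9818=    - 5908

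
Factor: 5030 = 2^1*5^1*503^1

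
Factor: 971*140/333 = 135940/333=2^2 * 3^( - 2) * 5^1*7^1*37^(-1)  *971^1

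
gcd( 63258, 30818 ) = 1622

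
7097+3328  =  10425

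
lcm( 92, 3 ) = 276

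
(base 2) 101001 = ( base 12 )35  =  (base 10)41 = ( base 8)51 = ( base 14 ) 2D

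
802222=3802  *211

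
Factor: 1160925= 3^1*5^2*23^1*673^1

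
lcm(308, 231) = 924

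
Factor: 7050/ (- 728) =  -3525/364 = -2^(-2)*3^1* 5^2*7^(-1) * 13^ ( - 1)*47^1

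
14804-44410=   -29606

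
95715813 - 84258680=11457133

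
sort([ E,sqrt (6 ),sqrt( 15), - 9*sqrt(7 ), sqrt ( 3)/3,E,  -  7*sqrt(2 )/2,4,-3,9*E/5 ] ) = [ - 9*sqrt( 7), - 7*sqrt( 2) /2, - 3,sqrt(3 )/3,sqrt(6 ),E,E,sqrt( 15 ), 4,9*E/5 ] 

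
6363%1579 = 47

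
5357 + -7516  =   - 2159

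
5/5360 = 1/1072= 0.00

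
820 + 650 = 1470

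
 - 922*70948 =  - 65414056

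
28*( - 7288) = -204064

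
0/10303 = 0 = 0.00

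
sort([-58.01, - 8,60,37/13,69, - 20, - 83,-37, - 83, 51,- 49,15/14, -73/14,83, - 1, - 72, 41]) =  [-83, - 83,  -  72, - 58.01, - 49, - 37, - 20, - 8, - 73/14, - 1, 15/14, 37/13 , 41,51, 60,69, 83] 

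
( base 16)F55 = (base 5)111200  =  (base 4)331111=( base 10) 3925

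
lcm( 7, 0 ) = 0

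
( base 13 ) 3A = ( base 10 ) 49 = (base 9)54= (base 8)61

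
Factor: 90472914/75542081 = 2^1*3^2*7^2*19^( - 1)*67^1*1381^(-1)*1531^1 *2879^( - 1)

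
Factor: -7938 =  - 2^1*3^4 * 7^2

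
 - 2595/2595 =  - 1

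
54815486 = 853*64262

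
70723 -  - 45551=116274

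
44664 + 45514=90178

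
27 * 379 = 10233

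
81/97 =81/97 = 0.84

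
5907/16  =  5907/16 = 369.19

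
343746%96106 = 55428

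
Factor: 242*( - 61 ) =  - 14762 = - 2^1*11^2*61^1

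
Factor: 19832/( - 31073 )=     -  2^3 * 7^(-1)*23^ (- 1)*37^1*67^1*193^ ( - 1)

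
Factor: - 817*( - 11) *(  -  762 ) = - 6848094  =  - 2^1*3^1 *11^1*19^1*43^1*127^1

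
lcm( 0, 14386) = 0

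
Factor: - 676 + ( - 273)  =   - 949 =- 13^1*73^1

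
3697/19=3697/19 = 194.58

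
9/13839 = 3/4613=0.00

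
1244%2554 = 1244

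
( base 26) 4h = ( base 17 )72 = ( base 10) 121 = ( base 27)4d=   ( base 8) 171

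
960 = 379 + 581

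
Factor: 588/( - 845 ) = - 2^2*3^1 * 5^( - 1 ) * 7^2*13^( - 2) 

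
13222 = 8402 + 4820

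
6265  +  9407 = 15672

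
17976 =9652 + 8324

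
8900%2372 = 1784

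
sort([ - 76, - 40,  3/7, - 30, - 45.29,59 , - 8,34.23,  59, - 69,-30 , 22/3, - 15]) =[ - 76, - 69,  -  45.29, - 40, - 30, - 30,- 15, - 8, 3/7,22/3,34.23,  59, 59]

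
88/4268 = 2/97 =0.02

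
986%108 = 14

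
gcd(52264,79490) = 2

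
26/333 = 26/333 = 0.08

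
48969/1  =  48969 = 48969.00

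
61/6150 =61/6150 = 0.01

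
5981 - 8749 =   -  2768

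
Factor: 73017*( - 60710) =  - 4432862070 = - 2^1*3^2*5^1*7^1*13^1*19^1*61^1*467^1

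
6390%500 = 390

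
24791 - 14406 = 10385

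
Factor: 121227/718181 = 3^1*17^1*19^ ( - 1)*2377^1*37799^(-1)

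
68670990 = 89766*765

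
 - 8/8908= - 1 + 2225/2227  =  - 0.00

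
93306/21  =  31102/7 = 4443.14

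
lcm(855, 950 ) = 8550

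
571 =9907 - 9336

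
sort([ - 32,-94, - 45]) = [-94, - 45 , - 32] 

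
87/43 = 2  +  1/43 = 2.02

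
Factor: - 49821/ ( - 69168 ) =16607/23056  =  2^( - 4 )*11^( - 1)*131^(  -  1)*16607^1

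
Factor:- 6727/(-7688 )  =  7/8 =2^( - 3)*7^1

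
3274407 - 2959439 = 314968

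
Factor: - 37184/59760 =-2^2*3^( - 2)*5^( - 1)  *7^1 = - 28/45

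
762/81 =9 + 11/27 =9.41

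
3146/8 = 1573/4 = 393.25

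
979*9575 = 9373925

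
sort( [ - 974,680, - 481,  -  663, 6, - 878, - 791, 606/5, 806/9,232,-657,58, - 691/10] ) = [ - 974,  -  878,-791,  -  663, - 657, - 481, - 691/10, 6, 58, 806/9,606/5, 232,680] 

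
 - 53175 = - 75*709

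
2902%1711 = 1191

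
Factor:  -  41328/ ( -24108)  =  2^2*3^1 *7^( - 1 ) = 12/7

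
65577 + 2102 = 67679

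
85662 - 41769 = 43893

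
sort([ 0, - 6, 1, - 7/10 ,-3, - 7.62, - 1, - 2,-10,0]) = [ - 10 ,-7.62 , - 6,  -  3, - 2,  -  1, - 7/10,0, 0, 1]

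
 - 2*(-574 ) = 1148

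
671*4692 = 3148332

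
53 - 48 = 5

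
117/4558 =117/4558 =0.03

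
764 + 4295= 5059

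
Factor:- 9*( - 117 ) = 1053 = 3^4*13^1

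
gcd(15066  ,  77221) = 31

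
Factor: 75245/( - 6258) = -505/42 = - 2^( - 1)*3^ (  -  1)*5^1*7^( - 1)* 101^1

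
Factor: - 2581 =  - 29^1*89^1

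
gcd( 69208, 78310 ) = 82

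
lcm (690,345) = 690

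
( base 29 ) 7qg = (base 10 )6657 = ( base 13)3051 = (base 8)15001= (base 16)1A01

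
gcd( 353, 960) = 1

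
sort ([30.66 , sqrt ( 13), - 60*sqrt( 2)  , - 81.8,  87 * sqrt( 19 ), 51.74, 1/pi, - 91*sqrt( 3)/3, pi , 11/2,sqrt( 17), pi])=[ - 60*sqrt ( 2), - 81.8, - 91  *sqrt (3)/3, 1/pi,pi, pi,sqrt (13) , sqrt( 17), 11/2,  30.66,51.74,  87*sqrt(19)]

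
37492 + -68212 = -30720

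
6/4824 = 1/804 = 0.00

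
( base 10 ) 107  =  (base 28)3n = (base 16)6b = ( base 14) 79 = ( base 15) 72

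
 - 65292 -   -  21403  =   -43889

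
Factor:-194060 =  - 2^2 * 5^1 * 31^1*313^1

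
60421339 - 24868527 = 35552812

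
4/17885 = 4/17885 = 0.00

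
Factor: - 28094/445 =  - 2^1*5^ (-1 )*11^1*89^(-1)*1277^1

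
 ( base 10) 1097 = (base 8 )2111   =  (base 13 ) 665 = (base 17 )3D9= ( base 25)1im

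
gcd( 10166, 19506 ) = 2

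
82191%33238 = 15715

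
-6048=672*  (- 9)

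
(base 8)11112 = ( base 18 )e82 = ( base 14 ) 19c6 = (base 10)4682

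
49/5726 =7/818=0.01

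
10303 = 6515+3788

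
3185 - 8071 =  - 4886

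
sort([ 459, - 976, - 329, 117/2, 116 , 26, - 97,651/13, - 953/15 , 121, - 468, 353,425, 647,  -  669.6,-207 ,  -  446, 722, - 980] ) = [ - 980 , - 976, - 669.6, - 468, - 446, - 329 , - 207, - 97, - 953/15, 26, 651/13, 117/2, 116,  121,353,  425,459,647, 722 ]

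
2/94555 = 2/94555 = 0.00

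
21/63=1/3=0.33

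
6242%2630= 982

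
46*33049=1520254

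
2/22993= 2/22993= 0.00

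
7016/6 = 1169 + 1/3 = 1169.33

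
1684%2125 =1684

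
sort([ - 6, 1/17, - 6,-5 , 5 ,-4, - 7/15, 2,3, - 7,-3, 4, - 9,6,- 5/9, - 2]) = [ - 9, - 7,-6, - 6, - 5,-4, - 3 , - 2,  -  5/9,-7/15, 1/17, 2,3, 4,5, 6]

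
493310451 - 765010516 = - 271700065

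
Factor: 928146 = 2^1*3^1*154691^1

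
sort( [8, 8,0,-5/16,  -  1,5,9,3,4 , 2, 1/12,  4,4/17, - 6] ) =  [-6, - 1, - 5/16, 0, 1/12,  4/17,2,3, 4,  4,5,  8,  8, 9]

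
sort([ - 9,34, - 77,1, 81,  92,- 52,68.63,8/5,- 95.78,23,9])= [-95.78, - 77, - 52, -9,  1, 8/5,9,23 , 34, 68.63,  81,92 ]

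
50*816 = 40800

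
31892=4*7973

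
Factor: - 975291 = -3^1*31^1*10487^1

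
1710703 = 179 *9557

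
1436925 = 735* 1955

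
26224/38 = 13112/19 = 690.11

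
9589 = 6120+3469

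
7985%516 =245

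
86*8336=716896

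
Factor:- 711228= - 2^2*3^1 * 7^1*8467^1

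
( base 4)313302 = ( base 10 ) 3570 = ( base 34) 330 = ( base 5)103240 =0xDF2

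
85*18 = 1530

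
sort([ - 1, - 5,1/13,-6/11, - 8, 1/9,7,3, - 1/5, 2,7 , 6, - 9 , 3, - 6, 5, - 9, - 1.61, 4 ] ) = [ - 9, - 9 , -8 , - 6, -5, - 1.61, - 1, - 6/11, - 1/5,1/13,1/9 , 2,3,3, 4,5,  6, 7,7] 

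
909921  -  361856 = 548065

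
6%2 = 0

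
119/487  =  119/487 = 0.24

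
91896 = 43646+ 48250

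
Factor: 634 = 2^1*317^1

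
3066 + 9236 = 12302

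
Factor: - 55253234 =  - 2^1*27626617^1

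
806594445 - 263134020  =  543460425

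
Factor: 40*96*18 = 2^9*3^3 *5^1 = 69120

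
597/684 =199/228 = 0.87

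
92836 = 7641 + 85195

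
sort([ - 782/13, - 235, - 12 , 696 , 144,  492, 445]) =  [ - 235,- 782/13, - 12, 144,445, 492,  696]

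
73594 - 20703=52891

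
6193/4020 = 1+2173/4020=1.54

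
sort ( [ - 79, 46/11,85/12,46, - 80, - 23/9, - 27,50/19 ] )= [- 80, - 79, - 27 , - 23/9,50/19, 46/11,85/12,46]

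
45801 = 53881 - 8080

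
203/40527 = 203/40527 = 0.01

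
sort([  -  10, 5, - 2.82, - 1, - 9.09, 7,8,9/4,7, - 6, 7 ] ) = [-10, - 9.09, - 6, - 2.82, - 1,  9/4, 5, 7, 7, 7,8] 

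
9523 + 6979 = 16502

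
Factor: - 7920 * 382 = - 3025440  =  - 2^5*3^2*5^1 *11^1 * 191^1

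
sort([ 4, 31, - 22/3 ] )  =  [ - 22/3,4, 31]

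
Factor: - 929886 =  - 2^1 *3^1*154981^1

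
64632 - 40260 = 24372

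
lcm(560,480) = 3360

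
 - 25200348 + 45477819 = 20277471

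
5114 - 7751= - 2637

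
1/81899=1/81899= 0.00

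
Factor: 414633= 3^1*41^1*3371^1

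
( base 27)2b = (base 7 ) 122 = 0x41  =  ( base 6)145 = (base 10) 65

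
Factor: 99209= 11^1 * 29^1*311^1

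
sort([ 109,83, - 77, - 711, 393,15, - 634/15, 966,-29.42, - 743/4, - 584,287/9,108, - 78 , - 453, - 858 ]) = [ - 858, - 711, - 584, - 453, - 743/4,  -  78, - 77,-634/15,-29.42,15, 287/9, 83, 108,109, 393,966 ]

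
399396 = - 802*(-498 )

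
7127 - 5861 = 1266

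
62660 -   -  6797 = 69457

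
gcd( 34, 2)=2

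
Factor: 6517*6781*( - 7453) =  - 7^3*19^1*29^1*257^1*6781^1 = - 329361313981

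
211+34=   245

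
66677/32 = 66677/32 = 2083.66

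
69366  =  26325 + 43041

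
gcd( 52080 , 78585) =465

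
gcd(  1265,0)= 1265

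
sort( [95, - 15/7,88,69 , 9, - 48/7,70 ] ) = [ - 48/7  ,  -  15/7, 9, 69, 70,88,95 ] 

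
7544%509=418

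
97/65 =1 +32/65 = 1.49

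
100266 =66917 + 33349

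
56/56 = 1 = 1.00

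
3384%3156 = 228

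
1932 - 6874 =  - 4942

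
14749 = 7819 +6930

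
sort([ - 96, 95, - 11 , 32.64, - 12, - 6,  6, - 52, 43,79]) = [ - 96, - 52,-12, -11,  -  6,6,32.64,43, 79 , 95] 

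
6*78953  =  473718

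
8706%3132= 2442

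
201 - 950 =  - 749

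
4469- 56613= - 52144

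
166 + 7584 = 7750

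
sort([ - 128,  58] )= [ - 128,58 ]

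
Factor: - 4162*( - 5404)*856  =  2^6 *7^1*107^1* 193^1*2081^1 = 19252679488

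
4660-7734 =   -  3074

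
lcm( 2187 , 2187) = 2187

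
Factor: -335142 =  - 2^1*3^2*43^1*433^1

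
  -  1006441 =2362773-3369214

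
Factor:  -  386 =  -2^1*193^1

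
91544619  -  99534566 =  - 7989947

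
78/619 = 78/619 = 0.13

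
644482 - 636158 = 8324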